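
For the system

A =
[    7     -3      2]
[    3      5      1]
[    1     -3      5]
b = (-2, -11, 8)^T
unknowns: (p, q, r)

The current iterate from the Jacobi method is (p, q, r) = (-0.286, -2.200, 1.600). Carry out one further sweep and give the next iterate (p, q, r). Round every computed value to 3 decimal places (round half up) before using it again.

One sweep:
  p = (-2 - (-3)·-2.200 - (2)·1.600) / (7) = -1.686
  q = (-11 - (3)·-0.286 - (1)·1.600) / (5) = -2.348
  r = (8 - (1)·-0.286 - (-3)·-2.200) / (5) = 0.337

(-1.686, -2.348, 0.337)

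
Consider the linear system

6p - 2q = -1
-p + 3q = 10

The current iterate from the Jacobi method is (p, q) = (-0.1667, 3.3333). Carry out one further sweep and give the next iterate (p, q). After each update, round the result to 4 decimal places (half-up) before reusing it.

One sweep:
  p = (-1 - (-2)·3.3333) / (6) = 0.9444
  q = (10 - (-1)·-0.1667) / (3) = 3.2778

(0.9444, 3.2778)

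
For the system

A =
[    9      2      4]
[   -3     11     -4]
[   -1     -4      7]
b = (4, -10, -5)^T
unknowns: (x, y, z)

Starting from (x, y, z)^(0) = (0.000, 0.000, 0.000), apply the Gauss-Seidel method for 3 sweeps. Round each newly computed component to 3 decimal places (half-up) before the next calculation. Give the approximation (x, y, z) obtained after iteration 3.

(1.171, -1.001, -1.119)

Iteration 1:
  x = (4 - (2)·0.000 - (4)·0.000) / (9) = 0.444
  y = (-10 - (-3)·0.444 - (-4)·0.000) / (11) = -0.788
  z = (-5 - (-1)·0.444 - (-4)·-0.788) / (7) = -1.101
Iteration 2:
  x = (4 - (2)·-0.788 - (4)·-1.101) / (9) = 1.109
  y = (-10 - (-3)·1.109 - (-4)·-1.101) / (11) = -1.007
  z = (-5 - (-1)·1.109 - (-4)·-1.007) / (7) = -1.131
Iteration 3:
  x = (4 - (2)·-1.007 - (4)·-1.131) / (9) = 1.171
  y = (-10 - (-3)·1.171 - (-4)·-1.131) / (11) = -1.001
  z = (-5 - (-1)·1.171 - (-4)·-1.001) / (7) = -1.119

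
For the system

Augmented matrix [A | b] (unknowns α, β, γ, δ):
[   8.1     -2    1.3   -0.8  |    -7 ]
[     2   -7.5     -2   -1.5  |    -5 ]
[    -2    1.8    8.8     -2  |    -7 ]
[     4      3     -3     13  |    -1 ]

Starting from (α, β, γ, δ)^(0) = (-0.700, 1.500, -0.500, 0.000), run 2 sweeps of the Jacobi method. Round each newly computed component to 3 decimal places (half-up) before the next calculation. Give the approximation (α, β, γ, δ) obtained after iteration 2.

(-0.542, 0.957, -1.088, -0.382)

Iteration 1:
  α = (-7 - (-2)·1.500 - (1.3)·-0.500 - (-0.8)·0.000) / (8.1) = -0.414
  β = (-5 - (2)·-0.700 - (-2)·-0.500 - (-1.5)·0.000) / (-7.5) = 0.613
  γ = (-7 - (-2)·-0.700 - (1.8)·1.500 - (-2)·0.000) / (8.8) = -1.261
  δ = (-1 - (4)·-0.700 - (3)·1.500 - (-3)·-0.500) / (13) = -0.323
Iteration 2:
  α = (-7 - (-2)·0.613 - (1.3)·-1.261 - (-0.8)·-0.323) / (8.1) = -0.542
  β = (-5 - (2)·-0.414 - (-2)·-1.261 - (-1.5)·-0.323) / (-7.5) = 0.957
  γ = (-7 - (-2)·-0.414 - (1.8)·0.613 - (-2)·-0.323) / (8.8) = -1.088
  δ = (-1 - (4)·-0.414 - (3)·0.613 - (-3)·-1.261) / (13) = -0.382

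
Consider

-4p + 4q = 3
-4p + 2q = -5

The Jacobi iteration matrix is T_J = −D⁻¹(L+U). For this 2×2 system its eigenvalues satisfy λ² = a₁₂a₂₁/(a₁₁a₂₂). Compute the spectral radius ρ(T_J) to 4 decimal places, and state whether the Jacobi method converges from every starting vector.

1.4142

a₁₂a₂₁/(a₁₁a₂₂) = (4)·(-4) / ((-4)·(2)) = 2.000000
ρ = √|2.000000| = √2.000000 = 1.4142
ρ > 1, so Jacobi diverges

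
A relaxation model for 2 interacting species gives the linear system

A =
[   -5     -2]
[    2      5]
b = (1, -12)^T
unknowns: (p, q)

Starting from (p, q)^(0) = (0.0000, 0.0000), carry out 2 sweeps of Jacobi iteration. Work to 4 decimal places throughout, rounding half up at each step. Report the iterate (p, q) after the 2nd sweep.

(0.7600, -2.3200)

Iteration 1:
  p = (1 - (-2)·0.0000) / (-5) = -0.2000
  q = (-12 - (2)·0.0000) / (5) = -2.4000
Iteration 2:
  p = (1 - (-2)·-2.4000) / (-5) = 0.7600
  q = (-12 - (2)·-0.2000) / (5) = -2.3200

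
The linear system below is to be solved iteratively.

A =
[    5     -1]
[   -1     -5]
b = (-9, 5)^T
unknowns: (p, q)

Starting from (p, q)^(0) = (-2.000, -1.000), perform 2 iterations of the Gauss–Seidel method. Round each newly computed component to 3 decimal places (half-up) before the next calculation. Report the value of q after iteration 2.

Iteration 1:
  p = (-9 - (-1)·-1.000) / (5) = -2.000
  q = (5 - (-1)·-2.000) / (-5) = -0.600
Iteration 2:
  p = (-9 - (-1)·-0.600) / (5) = -1.920
  q = (5 - (-1)·-1.920) / (-5) = -0.616

-0.616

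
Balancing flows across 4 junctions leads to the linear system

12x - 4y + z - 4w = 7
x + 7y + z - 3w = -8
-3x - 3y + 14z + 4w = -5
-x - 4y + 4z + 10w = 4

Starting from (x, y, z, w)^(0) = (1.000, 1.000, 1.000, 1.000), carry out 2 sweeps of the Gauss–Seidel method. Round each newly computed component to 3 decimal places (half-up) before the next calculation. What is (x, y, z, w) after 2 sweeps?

(0.410, -0.963, -0.576, 0.286)

Iteration 1:
  x = (7 - (-4)·1.000 - (1)·1.000 - (-4)·1.000) / (12) = 1.167
  y = (-8 - (1)·1.167 - (1)·1.000 - (-3)·1.000) / (7) = -1.024
  z = (-5 - (-3)·1.167 - (-3)·-1.024 - (4)·1.000) / (14) = -0.612
  w = (4 - (-1)·1.167 - (-4)·-1.024 - (4)·-0.612) / (10) = 0.352
Iteration 2:
  x = (7 - (-4)·-1.024 - (1)·-0.612 - (-4)·0.352) / (12) = 0.410
  y = (-8 - (1)·0.410 - (1)·-0.612 - (-3)·0.352) / (7) = -0.963
  z = (-5 - (-3)·0.410 - (-3)·-0.963 - (4)·0.352) / (14) = -0.576
  w = (4 - (-1)·0.410 - (-4)·-0.963 - (4)·-0.576) / (10) = 0.286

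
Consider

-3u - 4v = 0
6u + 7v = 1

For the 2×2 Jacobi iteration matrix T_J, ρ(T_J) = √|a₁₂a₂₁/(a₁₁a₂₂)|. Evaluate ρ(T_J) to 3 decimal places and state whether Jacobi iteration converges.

1.069

a₁₂a₂₁/(a₁₁a₂₂) = (-4)·(6) / ((-3)·(7)) = 1.142857
ρ = √|1.142857| = √1.142857 = 1.069
ρ > 1, so Jacobi diverges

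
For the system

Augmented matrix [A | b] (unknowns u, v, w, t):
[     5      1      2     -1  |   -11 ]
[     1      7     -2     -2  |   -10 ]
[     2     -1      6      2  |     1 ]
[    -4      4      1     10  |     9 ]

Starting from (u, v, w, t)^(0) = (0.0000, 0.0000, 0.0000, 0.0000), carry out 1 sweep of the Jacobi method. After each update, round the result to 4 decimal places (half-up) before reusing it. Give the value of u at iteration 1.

-2.2000

Iteration 1:
  u = (-11 - (1)·0.0000 - (2)·0.0000 - (-1)·0.0000) / (5) = -2.2000
  v = (-10 - (1)·0.0000 - (-2)·0.0000 - (-2)·0.0000) / (7) = -1.4286
  w = (1 - (2)·0.0000 - (-1)·0.0000 - (2)·0.0000) / (6) = 0.1667
  t = (9 - (-4)·0.0000 - (4)·0.0000 - (1)·0.0000) / (10) = 0.9000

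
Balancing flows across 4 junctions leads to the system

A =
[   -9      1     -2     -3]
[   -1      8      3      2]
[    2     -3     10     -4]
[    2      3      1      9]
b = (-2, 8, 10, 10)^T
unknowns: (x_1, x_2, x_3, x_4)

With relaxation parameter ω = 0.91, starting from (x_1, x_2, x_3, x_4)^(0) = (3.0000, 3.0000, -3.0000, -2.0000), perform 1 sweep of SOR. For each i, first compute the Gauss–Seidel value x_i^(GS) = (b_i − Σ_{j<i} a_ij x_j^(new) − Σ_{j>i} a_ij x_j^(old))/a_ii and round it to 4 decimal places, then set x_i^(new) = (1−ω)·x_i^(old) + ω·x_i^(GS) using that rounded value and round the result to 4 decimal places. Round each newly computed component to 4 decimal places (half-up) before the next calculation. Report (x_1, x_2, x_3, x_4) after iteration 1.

(1.9889, 2.8850, 0.3376, -0.4803)

Iteration 1:
  x_1: GS value = (-2 - (1)·3.0000 - (-2)·-3.0000 - (-3)·-2.0000) / (-9) = 1.8889;  x_1 ← (1−ω)·3.0000 + ω·1.8889 = 1.9889
  x_2: GS value = (8 - (-1)·1.9889 - (3)·-3.0000 - (2)·-2.0000) / (8) = 2.8736;  x_2 ← (1−ω)·3.0000 + ω·2.8736 = 2.8850
  x_3: GS value = (10 - (2)·1.9889 - (-3)·2.8850 - (-4)·-2.0000) / (10) = 0.6677;  x_3 ← (1−ω)·-3.0000 + ω·0.6677 = 0.3376
  x_4: GS value = (10 - (2)·1.9889 - (3)·2.8850 - (1)·0.3376) / (9) = -0.3300;  x_4 ← (1−ω)·-2.0000 + ω·-0.3300 = -0.4803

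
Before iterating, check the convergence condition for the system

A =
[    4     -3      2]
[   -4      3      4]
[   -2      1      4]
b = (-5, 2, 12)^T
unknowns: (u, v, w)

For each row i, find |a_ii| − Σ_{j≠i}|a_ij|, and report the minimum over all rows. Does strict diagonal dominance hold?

-5

row 1: |4| − (3+2) = -1
row 2: |3| − (4+4) = -5
row 3: |4| − (2+1) = 1
minimum over rows = -5 → not strictly diagonally dominant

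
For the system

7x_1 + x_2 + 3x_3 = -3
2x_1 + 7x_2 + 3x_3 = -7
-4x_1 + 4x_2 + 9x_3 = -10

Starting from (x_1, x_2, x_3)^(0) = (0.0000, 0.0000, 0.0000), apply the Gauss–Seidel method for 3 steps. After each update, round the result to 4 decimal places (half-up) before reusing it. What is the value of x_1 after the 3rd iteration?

0.0007

Iteration 1:
  x_1 = (-3 - (1)·0.0000 - (3)·0.0000) / (7) = -0.4286
  x_2 = (-7 - (2)·-0.4286 - (3)·0.0000) / (7) = -0.8775
  x_3 = (-10 - (-4)·-0.4286 - (4)·-0.8775) / (9) = -0.9116
Iteration 2:
  x_1 = (-3 - (1)·-0.8775 - (3)·-0.9116) / (7) = 0.0875
  x_2 = (-7 - (2)·0.0875 - (3)·-0.9116) / (7) = -0.6343
  x_3 = (-10 - (-4)·0.0875 - (4)·-0.6343) / (9) = -0.7903
Iteration 3:
  x_1 = (-3 - (1)·-0.6343 - (3)·-0.7903) / (7) = 0.0007
  x_2 = (-7 - (2)·0.0007 - (3)·-0.7903) / (7) = -0.6615
  x_3 = (-10 - (-4)·0.0007 - (4)·-0.6615) / (9) = -0.8168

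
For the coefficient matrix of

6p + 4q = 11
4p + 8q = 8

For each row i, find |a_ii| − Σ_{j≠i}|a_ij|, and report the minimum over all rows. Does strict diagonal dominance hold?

row 1: |6| − (4) = 2
row 2: |8| − (4) = 4
minimum over rows = 2 → strictly diagonally dominant (convergence guaranteed)

2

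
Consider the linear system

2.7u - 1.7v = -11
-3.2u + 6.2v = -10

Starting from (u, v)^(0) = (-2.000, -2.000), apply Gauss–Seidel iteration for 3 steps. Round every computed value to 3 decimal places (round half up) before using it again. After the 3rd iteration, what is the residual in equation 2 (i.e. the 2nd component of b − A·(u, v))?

-0.002

Iteration 1:
  u = (-11 - (-1.7)·-2.000) / (2.7) = -5.333
  v = (-10 - (-3.2)·-5.333) / (6.2) = -4.365
Iteration 2:
  u = (-11 - (-1.7)·-4.365) / (2.7) = -6.822
  v = (-10 - (-3.2)·-6.822) / (6.2) = -5.134
Iteration 3:
  u = (-11 - (-1.7)·-5.134) / (2.7) = -7.307
  v = (-10 - (-3.2)·-7.307) / (6.2) = -5.384
Residual b − A·x = (-0.424, -0.002)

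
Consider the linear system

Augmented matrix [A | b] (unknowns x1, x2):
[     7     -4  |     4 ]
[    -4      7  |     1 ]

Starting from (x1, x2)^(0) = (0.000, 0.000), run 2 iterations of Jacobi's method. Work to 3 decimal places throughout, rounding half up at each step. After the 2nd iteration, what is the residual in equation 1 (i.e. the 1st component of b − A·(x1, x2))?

Iteration 1:
  x1 = (4 - (-4)·0.000) / (7) = 0.571
  x2 = (1 - (-4)·0.000) / (7) = 0.143
Iteration 2:
  x1 = (4 - (-4)·0.143) / (7) = 0.653
  x2 = (1 - (-4)·0.571) / (7) = 0.469
Residual b − A·x = (1.305, 0.329)

1.305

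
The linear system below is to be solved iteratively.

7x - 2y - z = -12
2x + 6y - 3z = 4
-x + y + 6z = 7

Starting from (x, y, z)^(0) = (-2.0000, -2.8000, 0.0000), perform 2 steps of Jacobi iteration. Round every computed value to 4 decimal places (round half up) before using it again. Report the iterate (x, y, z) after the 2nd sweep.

Iteration 1:
  x = (-12 - (-2)·-2.8000 - (-1)·0.0000) / (7) = -2.5143
  y = (4 - (2)·-2.0000 - (-3)·0.0000) / (6) = 1.3333
  z = (7 - (-1)·-2.0000 - (1)·-2.8000) / (6) = 1.3000
Iteration 2:
  x = (-12 - (-2)·1.3333 - (-1)·1.3000) / (7) = -1.1476
  y = (4 - (2)·-2.5143 - (-3)·1.3000) / (6) = 2.1548
  z = (7 - (-1)·-2.5143 - (1)·1.3333) / (6) = 0.5254

(-1.1476, 2.1548, 0.5254)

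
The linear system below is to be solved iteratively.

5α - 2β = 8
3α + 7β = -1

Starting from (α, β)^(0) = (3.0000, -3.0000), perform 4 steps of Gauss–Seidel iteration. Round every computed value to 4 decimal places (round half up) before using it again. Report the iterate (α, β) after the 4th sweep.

Iteration 1:
  α = (8 - (-2)·-3.0000) / (5) = 0.4000
  β = (-1 - (3)·0.4000) / (7) = -0.3143
Iteration 2:
  α = (8 - (-2)·-0.3143) / (5) = 1.4743
  β = (-1 - (3)·1.4743) / (7) = -0.7747
Iteration 3:
  α = (8 - (-2)·-0.7747) / (5) = 1.2901
  β = (-1 - (3)·1.2901) / (7) = -0.6958
Iteration 4:
  α = (8 - (-2)·-0.6958) / (5) = 1.3217
  β = (-1 - (3)·1.3217) / (7) = -0.7093

(1.3217, -0.7093)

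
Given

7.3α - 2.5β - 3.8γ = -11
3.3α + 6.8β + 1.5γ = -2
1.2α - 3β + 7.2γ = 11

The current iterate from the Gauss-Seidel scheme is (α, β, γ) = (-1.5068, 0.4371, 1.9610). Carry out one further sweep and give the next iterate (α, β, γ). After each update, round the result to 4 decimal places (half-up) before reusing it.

(-0.3364, -0.5634, 1.3491)

One sweep:
  α = (-11 - (-2.5)·0.4371 - (-3.8)·1.9610) / (7.3) = -0.3364
  β = (-2 - (3.3)·-0.3364 - (1.5)·1.9610) / (6.8) = -0.5634
  γ = (11 - (1.2)·-0.3364 - (-3)·-0.5634) / (7.2) = 1.3491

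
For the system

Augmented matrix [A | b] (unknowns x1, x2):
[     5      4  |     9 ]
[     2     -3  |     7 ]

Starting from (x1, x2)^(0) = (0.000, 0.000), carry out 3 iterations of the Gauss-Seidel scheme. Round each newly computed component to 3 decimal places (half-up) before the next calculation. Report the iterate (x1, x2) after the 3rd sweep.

Iteration 1:
  x1 = (9 - (4)·0.000) / (5) = 1.800
  x2 = (7 - (2)·1.800) / (-3) = -1.133
Iteration 2:
  x1 = (9 - (4)·-1.133) / (5) = 2.706
  x2 = (7 - (2)·2.706) / (-3) = -0.529
Iteration 3:
  x1 = (9 - (4)·-0.529) / (5) = 2.223
  x2 = (7 - (2)·2.223) / (-3) = -0.851

(2.223, -0.851)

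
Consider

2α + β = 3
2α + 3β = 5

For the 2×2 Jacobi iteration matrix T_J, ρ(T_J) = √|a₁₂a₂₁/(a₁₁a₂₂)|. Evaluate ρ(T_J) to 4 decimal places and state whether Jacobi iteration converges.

0.5774

a₁₂a₂₁/(a₁₁a₂₂) = (1)·(2) / ((2)·(3)) = 0.333333
ρ = √|0.333333| = √0.333333 = 0.5774
ρ < 1, so Jacobi converges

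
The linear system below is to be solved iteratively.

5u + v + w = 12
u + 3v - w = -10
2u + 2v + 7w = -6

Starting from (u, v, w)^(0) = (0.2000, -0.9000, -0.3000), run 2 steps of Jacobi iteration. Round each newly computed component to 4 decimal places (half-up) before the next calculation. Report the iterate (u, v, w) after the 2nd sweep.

Iteration 1:
  u = (12 - (1)·-0.9000 - (1)·-0.3000) / (5) = 2.6400
  v = (-10 - (1)·0.2000 - (-1)·-0.3000) / (3) = -3.5000
  w = (-6 - (2)·0.2000 - (2)·-0.9000) / (7) = -0.6571
Iteration 2:
  u = (12 - (1)·-3.5000 - (1)·-0.6571) / (5) = 3.2314
  v = (-10 - (1)·2.6400 - (-1)·-0.6571) / (3) = -4.4324
  w = (-6 - (2)·2.6400 - (2)·-3.5000) / (7) = -0.6114

(3.2314, -4.4324, -0.6114)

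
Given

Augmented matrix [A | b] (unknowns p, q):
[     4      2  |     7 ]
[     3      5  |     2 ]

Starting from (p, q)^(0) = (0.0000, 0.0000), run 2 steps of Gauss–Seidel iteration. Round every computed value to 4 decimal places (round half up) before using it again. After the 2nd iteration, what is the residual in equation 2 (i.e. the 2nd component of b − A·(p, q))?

0.0000

Iteration 1:
  p = (7 - (2)·0.0000) / (4) = 1.7500
  q = (2 - (3)·1.7500) / (5) = -0.6500
Iteration 2:
  p = (7 - (2)·-0.6500) / (4) = 2.0750
  q = (2 - (3)·2.0750) / (5) = -0.8450
Residual b − A·x = (0.3900, 0.0000)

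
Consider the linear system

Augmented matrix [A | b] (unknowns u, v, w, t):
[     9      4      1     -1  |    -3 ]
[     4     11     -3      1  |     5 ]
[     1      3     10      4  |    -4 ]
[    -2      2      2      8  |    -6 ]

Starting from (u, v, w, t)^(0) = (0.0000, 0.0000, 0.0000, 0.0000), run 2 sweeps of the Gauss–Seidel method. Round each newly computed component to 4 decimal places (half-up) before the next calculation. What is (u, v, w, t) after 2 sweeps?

Iteration 1:
  u = (-3 - (4)·0.0000 - (1)·0.0000 - (-1)·0.0000) / (9) = -0.3333
  v = (5 - (4)·-0.3333 - (-3)·0.0000 - (1)·0.0000) / (11) = 0.5757
  w = (-4 - (1)·-0.3333 - (3)·0.5757 - (4)·0.0000) / (10) = -0.5394
  t = (-6 - (-2)·-0.3333 - (2)·0.5757 - (2)·-0.5394) / (8) = -0.8424
Iteration 2:
  u = (-3 - (4)·0.5757 - (1)·-0.5394 - (-1)·-0.8424) / (9) = -0.6229
  v = (5 - (4)·-0.6229 - (-3)·-0.5394 - (1)·-0.8424) / (11) = 0.6105
  w = (-4 - (1)·-0.6229 - (3)·0.6105 - (4)·-0.8424) / (10) = -0.1839
  t = (-6 - (-2)·-0.6229 - (2)·0.6105 - (2)·-0.1839) / (8) = -1.0124

(-0.6229, 0.6105, -0.1839, -1.0124)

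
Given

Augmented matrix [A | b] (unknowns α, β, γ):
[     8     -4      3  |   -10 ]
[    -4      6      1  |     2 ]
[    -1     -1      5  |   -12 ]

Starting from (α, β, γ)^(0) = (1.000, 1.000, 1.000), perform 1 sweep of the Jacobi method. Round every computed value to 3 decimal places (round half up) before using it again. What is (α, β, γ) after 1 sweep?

Iteration 1:
  α = (-10 - (-4)·1.000 - (3)·1.000) / (8) = -1.125
  β = (2 - (-4)·1.000 - (1)·1.000) / (6) = 0.833
  γ = (-12 - (-1)·1.000 - (-1)·1.000) / (5) = -2.000

(-1.125, 0.833, -2.000)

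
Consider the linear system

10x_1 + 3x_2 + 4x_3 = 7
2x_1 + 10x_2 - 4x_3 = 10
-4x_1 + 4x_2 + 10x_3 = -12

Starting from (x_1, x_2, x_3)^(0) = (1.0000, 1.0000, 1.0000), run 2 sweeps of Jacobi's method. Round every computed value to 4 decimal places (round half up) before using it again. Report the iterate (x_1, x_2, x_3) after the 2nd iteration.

Iteration 1:
  x_1 = (7 - (3)·1.0000 - (4)·1.0000) / (10) = 0.0000
  x_2 = (10 - (2)·1.0000 - (-4)·1.0000) / (10) = 1.2000
  x_3 = (-12 - (-4)·1.0000 - (4)·1.0000) / (10) = -1.2000
Iteration 2:
  x_1 = (7 - (3)·1.2000 - (4)·-1.2000) / (10) = 0.8200
  x_2 = (10 - (2)·0.0000 - (-4)·-1.2000) / (10) = 0.5200
  x_3 = (-12 - (-4)·0.0000 - (4)·1.2000) / (10) = -1.6800

(0.8200, 0.5200, -1.6800)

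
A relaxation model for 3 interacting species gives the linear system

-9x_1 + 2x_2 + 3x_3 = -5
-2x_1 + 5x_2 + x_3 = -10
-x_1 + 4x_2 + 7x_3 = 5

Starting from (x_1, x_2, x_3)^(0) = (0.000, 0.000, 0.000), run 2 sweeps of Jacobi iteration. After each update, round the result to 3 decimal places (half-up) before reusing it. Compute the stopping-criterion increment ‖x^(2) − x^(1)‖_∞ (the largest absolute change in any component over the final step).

Iteration 1:
  x_1 = (-5 - (2)·0.000 - (3)·0.000) / (-9) = 0.556
  x_2 = (-10 - (-2)·0.000 - (1)·0.000) / (5) = -2.000
  x_3 = (5 - (-1)·0.000 - (4)·0.000) / (7) = 0.714
Iteration 2:
  x_1 = (-5 - (2)·-2.000 - (3)·0.714) / (-9) = 0.349
  x_2 = (-10 - (-2)·0.556 - (1)·0.714) / (5) = -1.920
  x_3 = (5 - (-1)·0.556 - (4)·-2.000) / (7) = 1.937
Change: (-0.207, 0.080, 1.223) → max |·| = 1.223

1.223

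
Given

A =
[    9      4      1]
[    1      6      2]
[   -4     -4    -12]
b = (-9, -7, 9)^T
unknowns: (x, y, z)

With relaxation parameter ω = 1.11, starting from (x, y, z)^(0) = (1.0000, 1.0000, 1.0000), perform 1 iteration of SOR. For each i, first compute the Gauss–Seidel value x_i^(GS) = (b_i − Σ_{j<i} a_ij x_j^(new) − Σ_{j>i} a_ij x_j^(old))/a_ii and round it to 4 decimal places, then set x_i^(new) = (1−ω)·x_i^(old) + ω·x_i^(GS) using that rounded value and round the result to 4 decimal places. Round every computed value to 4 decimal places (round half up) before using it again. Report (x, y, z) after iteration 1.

Iteration 1:
  x: GS value = (-9 - (4)·1.0000 - (1)·1.0000) / (9) = -1.5556;  x ← (1−ω)·1.0000 + ω·-1.5556 = -1.8367
  y: GS value = (-7 - (1)·-1.8367 - (2)·1.0000) / (6) = -1.1939;  y ← (1−ω)·1.0000 + ω·-1.1939 = -1.4352
  z: GS value = (9 - (-4)·-1.8367 - (-4)·-1.4352) / (-12) = 0.3406;  z ← (1−ω)·1.0000 + ω·0.3406 = 0.2681

(-1.8367, -1.4352, 0.2681)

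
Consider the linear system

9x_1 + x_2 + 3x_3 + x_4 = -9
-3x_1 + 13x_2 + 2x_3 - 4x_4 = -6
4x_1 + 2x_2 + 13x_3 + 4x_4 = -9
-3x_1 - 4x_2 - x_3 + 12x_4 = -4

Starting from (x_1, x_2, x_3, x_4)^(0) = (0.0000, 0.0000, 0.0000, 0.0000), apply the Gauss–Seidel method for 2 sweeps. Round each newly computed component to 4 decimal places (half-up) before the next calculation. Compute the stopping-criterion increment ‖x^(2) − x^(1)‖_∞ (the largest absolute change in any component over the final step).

0.2627

Iteration 1:
  x_1 = (-9 - (1)·0.0000 - (3)·0.0000 - (1)·0.0000) / (9) = -1.0000
  x_2 = (-6 - (-3)·-1.0000 - (2)·0.0000 - (-4)·0.0000) / (13) = -0.6923
  x_3 = (-9 - (4)·-1.0000 - (2)·-0.6923 - (4)·0.0000) / (13) = -0.2781
  x_4 = (-4 - (-3)·-1.0000 - (-4)·-0.6923 - (-1)·-0.2781) / (12) = -0.8373
Iteration 2:
  x_1 = (-9 - (1)·-0.6923 - (3)·-0.2781 - (1)·-0.8373) / (9) = -0.7373
  x_2 = (-6 - (-3)·-0.7373 - (2)·-0.2781 - (-4)·-0.8373) / (13) = -0.8465
  x_3 = (-9 - (4)·-0.7373 - (2)·-0.8465 - (4)·-0.8373) / (13) = -0.0776
  x_4 = (-4 - (-3)·-0.7373 - (-4)·-0.8465 - (-1)·-0.0776) / (12) = -0.8063
Change: (0.2627, -0.1542, 0.2005, 0.0310) → max |·| = 0.2627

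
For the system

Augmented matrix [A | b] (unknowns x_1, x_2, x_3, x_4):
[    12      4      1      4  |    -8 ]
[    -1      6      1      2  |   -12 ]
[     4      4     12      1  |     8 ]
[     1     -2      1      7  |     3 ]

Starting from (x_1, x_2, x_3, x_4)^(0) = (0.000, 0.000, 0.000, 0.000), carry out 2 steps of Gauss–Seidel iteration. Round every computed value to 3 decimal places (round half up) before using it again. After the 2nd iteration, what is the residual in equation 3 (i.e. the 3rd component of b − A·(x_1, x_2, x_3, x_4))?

0.080

Iteration 1:
  x_1 = (-8 - (4)·0.000 - (1)·0.000 - (4)·0.000) / (12) = -0.667
  x_2 = (-12 - (-1)·-0.667 - (1)·0.000 - (2)·0.000) / (6) = -2.111
  x_3 = (8 - (4)·-0.667 - (4)·-2.111 - (1)·0.000) / (12) = 1.593
  x_4 = (3 - (1)·-0.667 - (-2)·-2.111 - (1)·1.593) / (7) = -0.307
Iteration 2:
  x_1 = (-8 - (4)·-2.111 - (1)·1.593 - (4)·-0.307) / (12) = 0.007
  x_2 = (-12 - (-1)·0.007 - (1)·1.593 - (2)·-0.307) / (6) = -2.162
  x_3 = (8 - (4)·0.007 - (4)·-2.162 - (1)·-0.307) / (12) = 1.411
  x_4 = (3 - (1)·0.007 - (-2)·-2.162 - (1)·1.411) / (7) = -0.392
Residual b − A·x = (0.721, 0.352, 0.080, 0.002)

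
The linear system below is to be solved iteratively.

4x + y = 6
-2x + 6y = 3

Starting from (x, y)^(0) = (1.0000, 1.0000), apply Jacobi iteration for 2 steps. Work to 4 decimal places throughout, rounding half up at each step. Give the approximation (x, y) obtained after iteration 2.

(1.2917, 0.9167)

Iteration 1:
  x = (6 - (1)·1.0000) / (4) = 1.2500
  y = (3 - (-2)·1.0000) / (6) = 0.8333
Iteration 2:
  x = (6 - (1)·0.8333) / (4) = 1.2917
  y = (3 - (-2)·1.2500) / (6) = 0.9167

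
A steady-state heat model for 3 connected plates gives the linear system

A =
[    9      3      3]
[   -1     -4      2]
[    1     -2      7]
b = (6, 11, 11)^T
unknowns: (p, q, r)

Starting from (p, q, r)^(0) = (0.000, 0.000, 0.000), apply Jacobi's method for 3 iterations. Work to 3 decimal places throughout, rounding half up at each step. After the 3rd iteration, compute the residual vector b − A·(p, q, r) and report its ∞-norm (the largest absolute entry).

Iteration 1:
  p = (6 - (3)·0.000 - (3)·0.000) / (9) = 0.667
  q = (11 - (-1)·0.000 - (2)·0.000) / (-4) = -2.750
  r = (11 - (1)·0.000 - (-2)·0.000) / (7) = 1.571
Iteration 2:
  p = (6 - (3)·-2.750 - (3)·1.571) / (9) = 1.060
  q = (11 - (-1)·0.667 - (2)·1.571) / (-4) = -2.131
  r = (11 - (1)·0.667 - (-2)·-2.750) / (7) = 0.690
Iteration 3:
  p = (6 - (3)·-2.131 - (3)·0.690) / (9) = 1.147
  q = (11 - (-1)·1.060 - (2)·0.690) / (-4) = -2.670
  r = (11 - (1)·1.060 - (-2)·-2.131) / (7) = 0.811
Residual b − A·x = (1.254, -0.155, -1.164); ∞-norm = 1.254

1.254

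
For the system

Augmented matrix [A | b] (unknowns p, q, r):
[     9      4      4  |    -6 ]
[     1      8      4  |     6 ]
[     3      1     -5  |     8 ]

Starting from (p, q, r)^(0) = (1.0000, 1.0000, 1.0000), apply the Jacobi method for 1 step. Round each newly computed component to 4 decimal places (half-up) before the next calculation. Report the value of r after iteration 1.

Iteration 1:
  p = (-6 - (4)·1.0000 - (4)·1.0000) / (9) = -1.5556
  q = (6 - (1)·1.0000 - (4)·1.0000) / (8) = 0.1250
  r = (8 - (3)·1.0000 - (1)·1.0000) / (-5) = -0.8000

-0.8000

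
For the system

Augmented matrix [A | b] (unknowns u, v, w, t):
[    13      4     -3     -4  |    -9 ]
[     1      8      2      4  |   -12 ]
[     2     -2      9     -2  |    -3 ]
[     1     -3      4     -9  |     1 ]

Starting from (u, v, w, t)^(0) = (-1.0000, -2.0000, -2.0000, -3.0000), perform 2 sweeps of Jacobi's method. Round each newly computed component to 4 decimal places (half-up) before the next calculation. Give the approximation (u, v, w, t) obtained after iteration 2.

(-1.3034, -0.7896, 0.0316, -1.0250)

Iteration 1:
  u = (-9 - (4)·-2.0000 - (-3)·-2.0000 - (-4)·-3.0000) / (13) = -1.4615
  v = (-12 - (1)·-1.0000 - (2)·-2.0000 - (4)·-3.0000) / (8) = 0.6250
  w = (-3 - (2)·-1.0000 - (-2)·-2.0000 - (-2)·-3.0000) / (9) = -1.2222
  t = (1 - (1)·-1.0000 - (-3)·-2.0000 - (4)·-2.0000) / (-9) = -0.4444
Iteration 2:
  u = (-9 - (4)·0.6250 - (-3)·-1.2222 - (-4)·-0.4444) / (13) = -1.3034
  v = (-12 - (1)·-1.4615 - (2)·-1.2222 - (4)·-0.4444) / (8) = -0.7896
  w = (-3 - (2)·-1.4615 - (-2)·0.6250 - (-2)·-0.4444) / (9) = 0.0316
  t = (1 - (1)·-1.4615 - (-3)·0.6250 - (4)·-1.2222) / (-9) = -1.0250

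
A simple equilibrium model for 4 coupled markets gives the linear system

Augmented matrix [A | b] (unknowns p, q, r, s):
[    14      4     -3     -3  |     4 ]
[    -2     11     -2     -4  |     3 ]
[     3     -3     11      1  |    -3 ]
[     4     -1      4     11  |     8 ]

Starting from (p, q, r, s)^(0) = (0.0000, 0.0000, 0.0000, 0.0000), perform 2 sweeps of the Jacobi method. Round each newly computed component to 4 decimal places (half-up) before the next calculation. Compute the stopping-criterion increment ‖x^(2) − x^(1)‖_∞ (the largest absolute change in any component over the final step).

0.2669

Iteration 1:
  p = (4 - (4)·0.0000 - (-3)·0.0000 - (-3)·0.0000) / (14) = 0.2857
  q = (3 - (-2)·0.0000 - (-2)·0.0000 - (-4)·0.0000) / (11) = 0.2727
  r = (-3 - (3)·0.0000 - (-3)·0.0000 - (1)·0.0000) / (11) = -0.2727
  s = (8 - (4)·0.0000 - (-1)·0.0000 - (4)·0.0000) / (11) = 0.7273
Iteration 2:
  p = (4 - (4)·0.2727 - (-3)·-0.2727 - (-3)·0.7273) / (14) = 0.3052
  q = (3 - (-2)·0.2857 - (-2)·-0.2727 - (-4)·0.7273) / (11) = 0.5396
  r = (-3 - (3)·0.2857 - (-3)·0.2727 - (1)·0.7273) / (11) = -0.3424
  s = (8 - (4)·0.2857 - (-1)·0.2727 - (4)·-0.2727) / (11) = 0.7473
Change: (0.0195, 0.2669, -0.0697, 0.0200) → max |·| = 0.2669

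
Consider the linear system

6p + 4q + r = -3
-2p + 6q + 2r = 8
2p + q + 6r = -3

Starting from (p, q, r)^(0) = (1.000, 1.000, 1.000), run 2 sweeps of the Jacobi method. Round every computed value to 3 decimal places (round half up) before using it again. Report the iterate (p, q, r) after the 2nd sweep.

(-1.222, 1.222, -0.278)

Iteration 1:
  p = (-3 - (4)·1.000 - (1)·1.000) / (6) = -1.333
  q = (8 - (-2)·1.000 - (2)·1.000) / (6) = 1.333
  r = (-3 - (2)·1.000 - (1)·1.000) / (6) = -1.000
Iteration 2:
  p = (-3 - (4)·1.333 - (1)·-1.000) / (6) = -1.222
  q = (8 - (-2)·-1.333 - (2)·-1.000) / (6) = 1.222
  r = (-3 - (2)·-1.333 - (1)·1.333) / (6) = -0.278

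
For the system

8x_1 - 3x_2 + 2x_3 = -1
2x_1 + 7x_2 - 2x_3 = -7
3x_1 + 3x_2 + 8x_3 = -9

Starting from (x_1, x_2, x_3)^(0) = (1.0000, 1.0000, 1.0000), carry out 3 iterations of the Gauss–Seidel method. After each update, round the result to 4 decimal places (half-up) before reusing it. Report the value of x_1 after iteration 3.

-0.4201

Iteration 1:
  x_1 = (-1 - (-3)·1.0000 - (2)·1.0000) / (8) = 0.0000
  x_2 = (-7 - (2)·0.0000 - (-2)·1.0000) / (7) = -0.7143
  x_3 = (-9 - (3)·0.0000 - (3)·-0.7143) / (8) = -0.8571
Iteration 2:
  x_1 = (-1 - (-3)·-0.7143 - (2)·-0.8571) / (8) = -0.1786
  x_2 = (-7 - (2)·-0.1786 - (-2)·-0.8571) / (7) = -1.1939
  x_3 = (-9 - (3)·-0.1786 - (3)·-1.1939) / (8) = -0.6103
Iteration 3:
  x_1 = (-1 - (-3)·-1.1939 - (2)·-0.6103) / (8) = -0.4201
  x_2 = (-7 - (2)·-0.4201 - (-2)·-0.6103) / (7) = -1.0543
  x_3 = (-9 - (3)·-0.4201 - (3)·-1.0543) / (8) = -0.5721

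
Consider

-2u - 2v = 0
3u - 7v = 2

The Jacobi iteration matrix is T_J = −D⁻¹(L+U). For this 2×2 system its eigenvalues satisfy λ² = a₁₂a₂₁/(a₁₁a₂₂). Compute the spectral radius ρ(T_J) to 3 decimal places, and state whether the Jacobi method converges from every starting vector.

0.655

a₁₂a₂₁/(a₁₁a₂₂) = (-2)·(3) / ((-2)·(-7)) = -0.428571
ρ = √|-0.428571| = √0.428571 = 0.655
ρ < 1, so Jacobi converges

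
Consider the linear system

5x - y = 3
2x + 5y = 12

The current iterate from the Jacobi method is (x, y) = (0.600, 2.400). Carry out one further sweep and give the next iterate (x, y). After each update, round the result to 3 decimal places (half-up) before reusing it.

(1.080, 2.160)

One sweep:
  x = (3 - (-1)·2.400) / (5) = 1.080
  y = (12 - (2)·0.600) / (5) = 2.160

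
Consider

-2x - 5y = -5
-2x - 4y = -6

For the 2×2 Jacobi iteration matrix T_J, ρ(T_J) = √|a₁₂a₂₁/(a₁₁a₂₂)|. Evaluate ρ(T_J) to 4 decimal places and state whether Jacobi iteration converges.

1.1180

a₁₂a₂₁/(a₁₁a₂₂) = (-5)·(-2) / ((-2)·(-4)) = 1.250000
ρ = √|1.250000| = √1.250000 = 1.1180
ρ > 1, so Jacobi diverges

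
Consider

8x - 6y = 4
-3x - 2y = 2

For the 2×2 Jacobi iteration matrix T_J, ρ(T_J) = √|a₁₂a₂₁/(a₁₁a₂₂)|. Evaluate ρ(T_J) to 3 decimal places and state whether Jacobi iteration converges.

a₁₂a₂₁/(a₁₁a₂₂) = (-6)·(-3) / ((8)·(-2)) = -1.125000
ρ = √|-1.125000| = √1.125000 = 1.061
ρ > 1, so Jacobi diverges

1.061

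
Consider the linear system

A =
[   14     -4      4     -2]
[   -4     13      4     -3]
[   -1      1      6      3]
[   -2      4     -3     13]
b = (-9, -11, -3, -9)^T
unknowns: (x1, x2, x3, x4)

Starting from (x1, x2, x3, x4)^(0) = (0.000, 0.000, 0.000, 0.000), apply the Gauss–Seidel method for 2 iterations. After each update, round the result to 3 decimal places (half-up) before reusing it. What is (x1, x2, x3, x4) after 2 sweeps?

(-0.899, -1.121, -0.178, -0.527)

Iteration 1:
  x1 = (-9 - (-4)·0.000 - (4)·0.000 - (-2)·0.000) / (14) = -0.643
  x2 = (-11 - (-4)·-0.643 - (4)·0.000 - (-3)·0.000) / (13) = -1.044
  x3 = (-3 - (-1)·-0.643 - (1)·-1.044 - (3)·0.000) / (6) = -0.433
  x4 = (-9 - (-2)·-0.643 - (4)·-1.044 - (-3)·-0.433) / (13) = -0.570
Iteration 2:
  x1 = (-9 - (-4)·-1.044 - (4)·-0.433 - (-2)·-0.570) / (14) = -0.899
  x2 = (-11 - (-4)·-0.899 - (4)·-0.433 - (-3)·-0.570) / (13) = -1.121
  x3 = (-3 - (-1)·-0.899 - (1)·-1.121 - (3)·-0.570) / (6) = -0.178
  x4 = (-9 - (-2)·-0.899 - (4)·-1.121 - (-3)·-0.178) / (13) = -0.527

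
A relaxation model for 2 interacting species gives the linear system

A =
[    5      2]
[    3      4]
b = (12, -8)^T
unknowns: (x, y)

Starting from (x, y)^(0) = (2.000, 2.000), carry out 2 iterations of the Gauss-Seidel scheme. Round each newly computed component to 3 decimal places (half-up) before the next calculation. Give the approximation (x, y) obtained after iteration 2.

Iteration 1:
  x = (12 - (2)·2.000) / (5) = 1.600
  y = (-8 - (3)·1.600) / (4) = -3.200
Iteration 2:
  x = (12 - (2)·-3.200) / (5) = 3.680
  y = (-8 - (3)·3.680) / (4) = -4.760

(3.680, -4.760)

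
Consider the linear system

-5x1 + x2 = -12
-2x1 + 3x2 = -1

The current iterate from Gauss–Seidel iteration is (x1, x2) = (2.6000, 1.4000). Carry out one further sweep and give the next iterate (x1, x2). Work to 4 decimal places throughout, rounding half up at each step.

(2.6800, 1.4533)

One sweep:
  x1 = (-12 - (1)·1.4000) / (-5) = 2.6800
  x2 = (-1 - (-2)·2.6800) / (3) = 1.4533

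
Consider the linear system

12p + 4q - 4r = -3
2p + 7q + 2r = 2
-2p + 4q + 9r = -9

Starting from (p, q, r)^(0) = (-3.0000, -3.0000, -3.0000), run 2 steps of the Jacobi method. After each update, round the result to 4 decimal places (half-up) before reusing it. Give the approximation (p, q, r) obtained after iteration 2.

Iteration 1:
  p = (-3 - (4)·-3.0000 - (-4)·-3.0000) / (12) = -0.2500
  q = (2 - (2)·-3.0000 - (2)·-3.0000) / (7) = 2.0000
  r = (-9 - (-2)·-3.0000 - (4)·-3.0000) / (9) = -0.3333
Iteration 2:
  p = (-3 - (4)·2.0000 - (-4)·-0.3333) / (12) = -1.0278
  q = (2 - (2)·-0.2500 - (2)·-0.3333) / (7) = 0.4524
  r = (-9 - (-2)·-0.2500 - (4)·2.0000) / (9) = -1.9444

(-1.0278, 0.4524, -1.9444)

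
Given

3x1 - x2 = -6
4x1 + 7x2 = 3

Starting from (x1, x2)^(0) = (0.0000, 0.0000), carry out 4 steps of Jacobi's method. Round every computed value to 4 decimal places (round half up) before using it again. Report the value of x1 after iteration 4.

-1.5034

Iteration 1:
  x1 = (-6 - (-1)·0.0000) / (3) = -2.0000
  x2 = (3 - (4)·0.0000) / (7) = 0.4286
Iteration 2:
  x1 = (-6 - (-1)·0.4286) / (3) = -1.8571
  x2 = (3 - (4)·-2.0000) / (7) = 1.5714
Iteration 3:
  x1 = (-6 - (-1)·1.5714) / (3) = -1.4762
  x2 = (3 - (4)·-1.8571) / (7) = 1.4898
Iteration 4:
  x1 = (-6 - (-1)·1.4898) / (3) = -1.5034
  x2 = (3 - (4)·-1.4762) / (7) = 1.2721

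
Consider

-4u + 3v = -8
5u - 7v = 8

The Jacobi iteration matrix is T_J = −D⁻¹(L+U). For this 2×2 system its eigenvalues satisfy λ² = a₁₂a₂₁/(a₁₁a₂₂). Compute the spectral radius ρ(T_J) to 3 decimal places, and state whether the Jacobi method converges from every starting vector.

a₁₂a₂₁/(a₁₁a₂₂) = (3)·(5) / ((-4)·(-7)) = 0.535714
ρ = √|0.535714| = √0.535714 = 0.732
ρ < 1, so Jacobi converges

0.732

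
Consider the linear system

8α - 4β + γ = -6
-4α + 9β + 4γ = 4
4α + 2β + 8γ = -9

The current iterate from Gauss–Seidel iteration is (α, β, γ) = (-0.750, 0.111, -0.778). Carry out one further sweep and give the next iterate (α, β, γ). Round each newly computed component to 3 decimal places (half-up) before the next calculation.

(-0.597, 0.525, -0.958)

One sweep:
  α = (-6 - (-4)·0.111 - (1)·-0.778) / (8) = -0.597
  β = (4 - (-4)·-0.597 - (4)·-0.778) / (9) = 0.525
  γ = (-9 - (4)·-0.597 - (2)·0.525) / (8) = -0.958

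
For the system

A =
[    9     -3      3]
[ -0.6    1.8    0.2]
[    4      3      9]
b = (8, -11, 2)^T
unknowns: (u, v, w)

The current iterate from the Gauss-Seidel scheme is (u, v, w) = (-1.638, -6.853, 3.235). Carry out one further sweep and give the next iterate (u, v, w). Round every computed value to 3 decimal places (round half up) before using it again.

(-2.474, -7.295, 3.753)

One sweep:
  u = (8 - (-3)·-6.853 - (3)·3.235) / (9) = -2.474
  v = (-11 - (-0.6)·-2.474 - (0.2)·3.235) / (1.8) = -7.295
  w = (2 - (4)·-2.474 - (3)·-7.295) / (9) = 3.753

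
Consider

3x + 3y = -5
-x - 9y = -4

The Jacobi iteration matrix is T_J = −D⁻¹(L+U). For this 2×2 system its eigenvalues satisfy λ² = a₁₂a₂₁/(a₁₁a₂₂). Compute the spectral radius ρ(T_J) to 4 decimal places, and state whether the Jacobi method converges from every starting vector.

a₁₂a₂₁/(a₁₁a₂₂) = (3)·(-1) / ((3)·(-9)) = 0.111111
ρ = √|0.111111| = √0.111111 = 0.3333
ρ < 1, so Jacobi converges

0.3333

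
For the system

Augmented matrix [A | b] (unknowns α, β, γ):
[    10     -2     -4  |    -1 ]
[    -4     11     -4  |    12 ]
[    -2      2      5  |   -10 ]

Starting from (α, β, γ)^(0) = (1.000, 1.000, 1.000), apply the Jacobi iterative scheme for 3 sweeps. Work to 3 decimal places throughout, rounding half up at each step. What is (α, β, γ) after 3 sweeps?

(-1.002, -0.023, -2.432)

Iteration 1:
  α = (-1 - (-2)·1.000 - (-4)·1.000) / (10) = 0.500
  β = (12 - (-4)·1.000 - (-4)·1.000) / (11) = 1.818
  γ = (-10 - (-2)·1.000 - (2)·1.000) / (5) = -2.000
Iteration 2:
  α = (-1 - (-2)·1.818 - (-4)·-2.000) / (10) = -0.536
  β = (12 - (-4)·0.500 - (-4)·-2.000) / (11) = 0.545
  γ = (-10 - (-2)·0.500 - (2)·1.818) / (5) = -2.527
Iteration 3:
  α = (-1 - (-2)·0.545 - (-4)·-2.527) / (10) = -1.002
  β = (12 - (-4)·-0.536 - (-4)·-2.527) / (11) = -0.023
  γ = (-10 - (-2)·-0.536 - (2)·0.545) / (5) = -2.432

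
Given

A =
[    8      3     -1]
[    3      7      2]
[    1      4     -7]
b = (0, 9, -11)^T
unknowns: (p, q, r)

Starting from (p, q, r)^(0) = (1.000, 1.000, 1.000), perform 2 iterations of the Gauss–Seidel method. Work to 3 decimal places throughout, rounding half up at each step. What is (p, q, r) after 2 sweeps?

(-0.144, 0.728, 1.967)

Iteration 1:
  p = (0 - (3)·1.000 - (-1)·1.000) / (8) = -0.250
  q = (9 - (3)·-0.250 - (2)·1.000) / (7) = 1.107
  r = (-11 - (1)·-0.250 - (4)·1.107) / (-7) = 2.168
Iteration 2:
  p = (0 - (3)·1.107 - (-1)·2.168) / (8) = -0.144
  q = (9 - (3)·-0.144 - (2)·2.168) / (7) = 0.728
  r = (-11 - (1)·-0.144 - (4)·0.728) / (-7) = 1.967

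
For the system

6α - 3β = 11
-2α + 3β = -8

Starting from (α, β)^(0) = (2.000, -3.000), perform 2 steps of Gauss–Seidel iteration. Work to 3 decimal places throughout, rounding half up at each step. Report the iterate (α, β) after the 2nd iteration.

Iteration 1:
  α = (11 - (-3)·-3.000) / (6) = 0.333
  β = (-8 - (-2)·0.333) / (3) = -2.445
Iteration 2:
  α = (11 - (-3)·-2.445) / (6) = 0.611
  β = (-8 - (-2)·0.611) / (3) = -2.259

(0.611, -2.259)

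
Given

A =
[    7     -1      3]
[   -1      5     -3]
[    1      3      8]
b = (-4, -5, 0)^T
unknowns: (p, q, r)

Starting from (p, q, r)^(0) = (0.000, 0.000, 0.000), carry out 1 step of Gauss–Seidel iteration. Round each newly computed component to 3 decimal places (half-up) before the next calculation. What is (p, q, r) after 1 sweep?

Iteration 1:
  p = (-4 - (-1)·0.000 - (3)·0.000) / (7) = -0.571
  q = (-5 - (-1)·-0.571 - (-3)·0.000) / (5) = -1.114
  r = (0 - (1)·-0.571 - (3)·-1.114) / (8) = 0.489

(-0.571, -1.114, 0.489)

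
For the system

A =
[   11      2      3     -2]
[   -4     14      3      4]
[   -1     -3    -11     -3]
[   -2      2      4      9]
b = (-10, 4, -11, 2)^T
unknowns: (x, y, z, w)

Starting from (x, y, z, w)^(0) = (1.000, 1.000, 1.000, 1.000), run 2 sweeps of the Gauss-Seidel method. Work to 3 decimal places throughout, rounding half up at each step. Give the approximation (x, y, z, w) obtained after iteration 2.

(-1.142, -0.150, 1.242, -0.550)

Iteration 1:
  x = (-10 - (2)·1.000 - (3)·1.000 - (-2)·1.000) / (11) = -1.182
  y = (4 - (-4)·-1.182 - (3)·1.000 - (4)·1.000) / (14) = -0.552
  z = (-11 - (-1)·-1.182 - (-3)·-0.552 - (-3)·1.000) / (-11) = 0.985
  w = (2 - (-2)·-1.182 - (2)·-0.552 - (4)·0.985) / (9) = -0.356
Iteration 2:
  x = (-10 - (2)·-0.552 - (3)·0.985 - (-2)·-0.356) / (11) = -1.142
  y = (4 - (-4)·-1.142 - (3)·0.985 - (4)·-0.356) / (14) = -0.150
  z = (-11 - (-1)·-1.142 - (-3)·-0.150 - (-3)·-0.356) / (-11) = 1.242
  w = (2 - (-2)·-1.142 - (2)·-0.150 - (4)·1.242) / (9) = -0.550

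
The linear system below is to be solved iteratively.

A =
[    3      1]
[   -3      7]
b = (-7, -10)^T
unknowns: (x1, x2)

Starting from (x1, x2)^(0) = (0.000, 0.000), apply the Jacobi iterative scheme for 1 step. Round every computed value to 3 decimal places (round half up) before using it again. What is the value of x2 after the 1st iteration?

Iteration 1:
  x1 = (-7 - (1)·0.000) / (3) = -2.333
  x2 = (-10 - (-3)·0.000) / (7) = -1.429

-1.429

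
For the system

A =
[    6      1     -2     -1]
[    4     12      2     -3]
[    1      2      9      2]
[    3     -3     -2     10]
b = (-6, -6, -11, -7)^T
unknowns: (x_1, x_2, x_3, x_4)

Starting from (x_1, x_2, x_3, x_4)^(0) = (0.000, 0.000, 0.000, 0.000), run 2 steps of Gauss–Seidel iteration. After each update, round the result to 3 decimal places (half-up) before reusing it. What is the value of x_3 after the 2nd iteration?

-0.913

Iteration 1:
  x_1 = (-6 - (1)·0.000 - (-2)·0.000 - (-1)·0.000) / (6) = -1.000
  x_2 = (-6 - (4)·-1.000 - (2)·0.000 - (-3)·0.000) / (12) = -0.167
  x_3 = (-11 - (1)·-1.000 - (2)·-0.167 - (2)·0.000) / (9) = -1.074
  x_4 = (-7 - (3)·-1.000 - (-3)·-0.167 - (-2)·-1.074) / (10) = -0.665
Iteration 2:
  x_1 = (-6 - (1)·-0.167 - (-2)·-1.074 - (-1)·-0.665) / (6) = -1.441
  x_2 = (-6 - (4)·-1.441 - (2)·-1.074 - (-3)·-0.665) / (12) = -0.007
  x_3 = (-11 - (1)·-1.441 - (2)·-0.007 - (2)·-0.665) / (9) = -0.913
  x_4 = (-7 - (3)·-1.441 - (-3)·-0.007 - (-2)·-0.913) / (10) = -0.452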